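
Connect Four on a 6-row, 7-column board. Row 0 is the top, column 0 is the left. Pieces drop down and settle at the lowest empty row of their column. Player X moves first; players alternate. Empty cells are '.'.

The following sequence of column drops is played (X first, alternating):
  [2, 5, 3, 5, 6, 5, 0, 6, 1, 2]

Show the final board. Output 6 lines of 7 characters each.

Answer: .......
.......
.......
.....O.
..O..OO
XXXX.OX

Derivation:
Move 1: X drops in col 2, lands at row 5
Move 2: O drops in col 5, lands at row 5
Move 3: X drops in col 3, lands at row 5
Move 4: O drops in col 5, lands at row 4
Move 5: X drops in col 6, lands at row 5
Move 6: O drops in col 5, lands at row 3
Move 7: X drops in col 0, lands at row 5
Move 8: O drops in col 6, lands at row 4
Move 9: X drops in col 1, lands at row 5
Move 10: O drops in col 2, lands at row 4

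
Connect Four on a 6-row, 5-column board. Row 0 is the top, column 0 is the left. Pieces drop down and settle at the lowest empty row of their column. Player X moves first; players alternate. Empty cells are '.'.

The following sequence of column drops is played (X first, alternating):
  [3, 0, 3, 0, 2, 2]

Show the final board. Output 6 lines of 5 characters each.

Move 1: X drops in col 3, lands at row 5
Move 2: O drops in col 0, lands at row 5
Move 3: X drops in col 3, lands at row 4
Move 4: O drops in col 0, lands at row 4
Move 5: X drops in col 2, lands at row 5
Move 6: O drops in col 2, lands at row 4

Answer: .....
.....
.....
.....
O.OX.
O.XX.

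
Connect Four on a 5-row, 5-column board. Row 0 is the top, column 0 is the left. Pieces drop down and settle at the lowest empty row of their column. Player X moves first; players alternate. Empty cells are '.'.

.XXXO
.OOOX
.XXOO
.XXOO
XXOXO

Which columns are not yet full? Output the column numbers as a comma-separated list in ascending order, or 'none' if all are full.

Answer: 0

Derivation:
col 0: top cell = '.' → open
col 1: top cell = 'X' → FULL
col 2: top cell = 'X' → FULL
col 3: top cell = 'X' → FULL
col 4: top cell = 'O' → FULL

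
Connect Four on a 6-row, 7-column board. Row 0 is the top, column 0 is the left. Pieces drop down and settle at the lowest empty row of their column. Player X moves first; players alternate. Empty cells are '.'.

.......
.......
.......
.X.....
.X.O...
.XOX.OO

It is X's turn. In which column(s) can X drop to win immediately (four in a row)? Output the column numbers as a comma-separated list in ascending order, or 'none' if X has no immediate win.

col 0: drop X → no win
col 1: drop X → WIN!
col 2: drop X → no win
col 3: drop X → no win
col 4: drop X → no win
col 5: drop X → no win
col 6: drop X → no win

Answer: 1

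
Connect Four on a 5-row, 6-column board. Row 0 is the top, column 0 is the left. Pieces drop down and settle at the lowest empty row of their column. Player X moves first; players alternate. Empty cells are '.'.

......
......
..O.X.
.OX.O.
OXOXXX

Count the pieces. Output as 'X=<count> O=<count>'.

X=6 O=5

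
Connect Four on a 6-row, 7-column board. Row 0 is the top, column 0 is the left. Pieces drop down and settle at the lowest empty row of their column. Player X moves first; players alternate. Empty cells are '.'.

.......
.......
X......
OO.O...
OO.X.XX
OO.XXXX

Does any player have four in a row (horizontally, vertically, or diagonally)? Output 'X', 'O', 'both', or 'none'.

X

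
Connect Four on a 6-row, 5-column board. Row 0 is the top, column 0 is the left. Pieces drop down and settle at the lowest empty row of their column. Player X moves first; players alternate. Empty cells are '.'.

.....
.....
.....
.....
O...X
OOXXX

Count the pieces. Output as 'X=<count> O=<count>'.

X=4 O=3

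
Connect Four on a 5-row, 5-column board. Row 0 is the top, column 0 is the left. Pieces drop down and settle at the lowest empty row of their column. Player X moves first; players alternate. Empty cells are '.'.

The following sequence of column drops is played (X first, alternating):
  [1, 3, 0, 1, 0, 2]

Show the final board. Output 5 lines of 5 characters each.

Answer: .....
.....
.....
XO...
XXOO.

Derivation:
Move 1: X drops in col 1, lands at row 4
Move 2: O drops in col 3, lands at row 4
Move 3: X drops in col 0, lands at row 4
Move 4: O drops in col 1, lands at row 3
Move 5: X drops in col 0, lands at row 3
Move 6: O drops in col 2, lands at row 4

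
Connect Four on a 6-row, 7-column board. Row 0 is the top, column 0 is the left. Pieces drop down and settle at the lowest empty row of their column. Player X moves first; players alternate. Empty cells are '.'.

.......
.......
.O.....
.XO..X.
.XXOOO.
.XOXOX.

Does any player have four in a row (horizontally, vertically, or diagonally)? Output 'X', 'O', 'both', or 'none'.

O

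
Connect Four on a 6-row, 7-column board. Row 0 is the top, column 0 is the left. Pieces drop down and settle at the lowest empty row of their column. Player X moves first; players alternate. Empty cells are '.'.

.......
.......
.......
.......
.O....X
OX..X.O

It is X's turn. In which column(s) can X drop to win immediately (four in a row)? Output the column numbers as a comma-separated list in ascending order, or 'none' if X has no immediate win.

Answer: none

Derivation:
col 0: drop X → no win
col 1: drop X → no win
col 2: drop X → no win
col 3: drop X → no win
col 4: drop X → no win
col 5: drop X → no win
col 6: drop X → no win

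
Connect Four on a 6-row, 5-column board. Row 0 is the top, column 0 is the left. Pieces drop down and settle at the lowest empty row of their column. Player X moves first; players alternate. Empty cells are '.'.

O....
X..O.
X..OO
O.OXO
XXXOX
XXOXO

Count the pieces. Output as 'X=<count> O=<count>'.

X=10 O=10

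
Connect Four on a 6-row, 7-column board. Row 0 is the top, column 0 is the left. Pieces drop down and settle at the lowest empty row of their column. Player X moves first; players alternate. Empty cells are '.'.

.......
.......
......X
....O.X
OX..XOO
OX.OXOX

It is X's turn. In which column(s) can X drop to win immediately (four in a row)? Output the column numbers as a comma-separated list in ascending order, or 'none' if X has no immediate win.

col 0: drop X → no win
col 1: drop X → no win
col 2: drop X → no win
col 3: drop X → no win
col 4: drop X → no win
col 5: drop X → no win
col 6: drop X → no win

Answer: none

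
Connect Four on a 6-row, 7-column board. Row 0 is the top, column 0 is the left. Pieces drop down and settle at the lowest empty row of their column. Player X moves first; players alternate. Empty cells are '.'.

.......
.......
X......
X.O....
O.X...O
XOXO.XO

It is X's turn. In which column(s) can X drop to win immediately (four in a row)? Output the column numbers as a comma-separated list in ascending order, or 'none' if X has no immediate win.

col 0: drop X → no win
col 1: drop X → no win
col 2: drop X → no win
col 3: drop X → no win
col 4: drop X → no win
col 5: drop X → no win
col 6: drop X → no win

Answer: none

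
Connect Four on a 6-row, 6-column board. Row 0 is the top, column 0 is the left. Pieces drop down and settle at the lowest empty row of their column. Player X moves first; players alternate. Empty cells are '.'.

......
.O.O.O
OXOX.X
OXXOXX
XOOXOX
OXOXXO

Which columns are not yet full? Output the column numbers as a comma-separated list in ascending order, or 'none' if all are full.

Answer: 0,1,2,3,4,5

Derivation:
col 0: top cell = '.' → open
col 1: top cell = '.' → open
col 2: top cell = '.' → open
col 3: top cell = '.' → open
col 4: top cell = '.' → open
col 5: top cell = '.' → open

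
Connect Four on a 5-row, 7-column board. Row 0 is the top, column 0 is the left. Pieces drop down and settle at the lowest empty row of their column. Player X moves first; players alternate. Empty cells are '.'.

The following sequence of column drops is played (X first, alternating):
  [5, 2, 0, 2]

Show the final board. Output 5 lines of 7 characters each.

Answer: .......
.......
.......
..O....
X.O..X.

Derivation:
Move 1: X drops in col 5, lands at row 4
Move 2: O drops in col 2, lands at row 4
Move 3: X drops in col 0, lands at row 4
Move 4: O drops in col 2, lands at row 3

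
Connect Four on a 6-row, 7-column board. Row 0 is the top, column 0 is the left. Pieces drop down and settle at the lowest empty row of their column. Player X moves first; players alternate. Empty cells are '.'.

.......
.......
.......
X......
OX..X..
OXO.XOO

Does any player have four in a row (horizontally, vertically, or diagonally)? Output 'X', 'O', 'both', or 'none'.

none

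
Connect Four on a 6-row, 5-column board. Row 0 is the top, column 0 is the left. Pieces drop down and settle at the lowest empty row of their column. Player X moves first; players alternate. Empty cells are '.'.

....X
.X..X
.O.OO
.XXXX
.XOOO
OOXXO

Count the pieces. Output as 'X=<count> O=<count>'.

X=10 O=9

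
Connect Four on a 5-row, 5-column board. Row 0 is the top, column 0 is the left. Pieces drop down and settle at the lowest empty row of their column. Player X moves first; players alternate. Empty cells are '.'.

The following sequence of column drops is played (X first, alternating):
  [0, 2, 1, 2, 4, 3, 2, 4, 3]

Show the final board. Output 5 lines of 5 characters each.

Move 1: X drops in col 0, lands at row 4
Move 2: O drops in col 2, lands at row 4
Move 3: X drops in col 1, lands at row 4
Move 4: O drops in col 2, lands at row 3
Move 5: X drops in col 4, lands at row 4
Move 6: O drops in col 3, lands at row 4
Move 7: X drops in col 2, lands at row 2
Move 8: O drops in col 4, lands at row 3
Move 9: X drops in col 3, lands at row 3

Answer: .....
.....
..X..
..OXO
XXOOX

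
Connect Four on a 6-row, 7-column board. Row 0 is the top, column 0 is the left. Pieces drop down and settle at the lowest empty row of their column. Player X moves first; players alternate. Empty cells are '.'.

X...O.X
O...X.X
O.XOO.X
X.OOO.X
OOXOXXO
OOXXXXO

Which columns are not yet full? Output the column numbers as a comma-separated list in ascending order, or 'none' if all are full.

col 0: top cell = 'X' → FULL
col 1: top cell = '.' → open
col 2: top cell = '.' → open
col 3: top cell = '.' → open
col 4: top cell = 'O' → FULL
col 5: top cell = '.' → open
col 6: top cell = 'X' → FULL

Answer: 1,2,3,5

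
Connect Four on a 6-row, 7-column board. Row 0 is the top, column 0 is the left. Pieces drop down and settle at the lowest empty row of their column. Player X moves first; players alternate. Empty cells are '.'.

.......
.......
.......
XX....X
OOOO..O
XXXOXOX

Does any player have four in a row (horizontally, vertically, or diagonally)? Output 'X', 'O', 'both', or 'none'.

O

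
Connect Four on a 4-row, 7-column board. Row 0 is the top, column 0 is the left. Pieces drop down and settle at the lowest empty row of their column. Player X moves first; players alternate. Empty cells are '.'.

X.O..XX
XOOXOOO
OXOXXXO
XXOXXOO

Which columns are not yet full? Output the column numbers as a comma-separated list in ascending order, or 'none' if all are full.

col 0: top cell = 'X' → FULL
col 1: top cell = '.' → open
col 2: top cell = 'O' → FULL
col 3: top cell = '.' → open
col 4: top cell = '.' → open
col 5: top cell = 'X' → FULL
col 6: top cell = 'X' → FULL

Answer: 1,3,4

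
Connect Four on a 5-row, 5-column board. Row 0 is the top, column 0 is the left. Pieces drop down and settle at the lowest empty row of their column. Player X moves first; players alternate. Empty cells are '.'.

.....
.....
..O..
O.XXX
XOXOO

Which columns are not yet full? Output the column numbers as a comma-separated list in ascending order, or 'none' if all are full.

col 0: top cell = '.' → open
col 1: top cell = '.' → open
col 2: top cell = '.' → open
col 3: top cell = '.' → open
col 4: top cell = '.' → open

Answer: 0,1,2,3,4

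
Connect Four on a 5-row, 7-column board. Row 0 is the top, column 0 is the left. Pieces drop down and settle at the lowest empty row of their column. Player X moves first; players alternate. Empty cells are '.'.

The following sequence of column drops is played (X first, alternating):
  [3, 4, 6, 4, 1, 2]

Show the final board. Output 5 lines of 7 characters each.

Answer: .......
.......
.......
....O..
.XOXO.X

Derivation:
Move 1: X drops in col 3, lands at row 4
Move 2: O drops in col 4, lands at row 4
Move 3: X drops in col 6, lands at row 4
Move 4: O drops in col 4, lands at row 3
Move 5: X drops in col 1, lands at row 4
Move 6: O drops in col 2, lands at row 4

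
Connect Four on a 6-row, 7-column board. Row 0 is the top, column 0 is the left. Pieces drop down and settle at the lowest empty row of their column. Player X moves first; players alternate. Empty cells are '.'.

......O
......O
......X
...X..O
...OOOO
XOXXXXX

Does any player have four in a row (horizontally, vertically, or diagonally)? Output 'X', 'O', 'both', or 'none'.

both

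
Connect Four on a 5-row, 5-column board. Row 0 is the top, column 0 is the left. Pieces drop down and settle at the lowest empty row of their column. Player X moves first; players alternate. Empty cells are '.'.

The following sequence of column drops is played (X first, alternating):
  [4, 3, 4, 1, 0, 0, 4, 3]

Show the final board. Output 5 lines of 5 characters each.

Answer: .....
.....
....X
O..OX
XO.OX

Derivation:
Move 1: X drops in col 4, lands at row 4
Move 2: O drops in col 3, lands at row 4
Move 3: X drops in col 4, lands at row 3
Move 4: O drops in col 1, lands at row 4
Move 5: X drops in col 0, lands at row 4
Move 6: O drops in col 0, lands at row 3
Move 7: X drops in col 4, lands at row 2
Move 8: O drops in col 3, lands at row 3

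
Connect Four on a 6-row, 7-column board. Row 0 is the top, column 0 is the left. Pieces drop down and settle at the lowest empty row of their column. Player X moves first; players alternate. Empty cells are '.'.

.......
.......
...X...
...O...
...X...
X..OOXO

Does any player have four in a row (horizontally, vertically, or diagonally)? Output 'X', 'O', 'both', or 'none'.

none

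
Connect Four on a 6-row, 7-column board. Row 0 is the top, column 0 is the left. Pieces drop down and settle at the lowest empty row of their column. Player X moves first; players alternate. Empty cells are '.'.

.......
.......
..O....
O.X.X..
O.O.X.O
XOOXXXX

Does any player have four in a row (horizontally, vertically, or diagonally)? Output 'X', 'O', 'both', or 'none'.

X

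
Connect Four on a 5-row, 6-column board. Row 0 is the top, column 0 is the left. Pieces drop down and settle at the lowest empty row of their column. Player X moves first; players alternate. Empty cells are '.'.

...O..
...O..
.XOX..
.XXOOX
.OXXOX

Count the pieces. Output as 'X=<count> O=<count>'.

X=8 O=7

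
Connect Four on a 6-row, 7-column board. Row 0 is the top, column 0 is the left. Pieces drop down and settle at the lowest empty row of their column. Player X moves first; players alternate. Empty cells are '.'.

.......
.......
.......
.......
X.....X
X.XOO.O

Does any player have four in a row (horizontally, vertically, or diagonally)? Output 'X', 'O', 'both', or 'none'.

none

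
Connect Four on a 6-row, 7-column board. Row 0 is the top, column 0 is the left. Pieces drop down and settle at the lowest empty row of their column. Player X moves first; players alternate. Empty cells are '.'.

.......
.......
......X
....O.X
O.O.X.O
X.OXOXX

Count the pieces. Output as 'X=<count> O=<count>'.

X=7 O=6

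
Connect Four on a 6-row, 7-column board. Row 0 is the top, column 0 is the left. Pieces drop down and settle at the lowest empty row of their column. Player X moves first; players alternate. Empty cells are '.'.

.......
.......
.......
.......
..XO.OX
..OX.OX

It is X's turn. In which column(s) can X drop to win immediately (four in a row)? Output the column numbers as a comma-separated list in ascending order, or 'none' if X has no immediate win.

col 0: drop X → no win
col 1: drop X → no win
col 2: drop X → no win
col 3: drop X → no win
col 4: drop X → no win
col 5: drop X → no win
col 6: drop X → no win

Answer: none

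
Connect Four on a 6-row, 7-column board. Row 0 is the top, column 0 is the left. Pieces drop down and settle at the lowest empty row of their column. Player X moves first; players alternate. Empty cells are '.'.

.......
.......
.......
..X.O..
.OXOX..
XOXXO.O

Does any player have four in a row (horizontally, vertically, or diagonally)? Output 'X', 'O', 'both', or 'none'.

none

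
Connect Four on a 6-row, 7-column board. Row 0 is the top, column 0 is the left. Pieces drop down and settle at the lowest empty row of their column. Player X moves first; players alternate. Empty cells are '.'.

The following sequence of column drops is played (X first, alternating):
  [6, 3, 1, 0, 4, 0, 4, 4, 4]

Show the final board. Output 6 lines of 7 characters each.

Move 1: X drops in col 6, lands at row 5
Move 2: O drops in col 3, lands at row 5
Move 3: X drops in col 1, lands at row 5
Move 4: O drops in col 0, lands at row 5
Move 5: X drops in col 4, lands at row 5
Move 6: O drops in col 0, lands at row 4
Move 7: X drops in col 4, lands at row 4
Move 8: O drops in col 4, lands at row 3
Move 9: X drops in col 4, lands at row 2

Answer: .......
.......
....X..
....O..
O...X..
OX.OX.X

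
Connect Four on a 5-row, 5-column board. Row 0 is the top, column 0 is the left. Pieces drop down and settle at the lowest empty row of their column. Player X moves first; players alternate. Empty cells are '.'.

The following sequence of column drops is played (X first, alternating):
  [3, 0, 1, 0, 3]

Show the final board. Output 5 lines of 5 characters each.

Answer: .....
.....
.....
O..X.
OX.X.

Derivation:
Move 1: X drops in col 3, lands at row 4
Move 2: O drops in col 0, lands at row 4
Move 3: X drops in col 1, lands at row 4
Move 4: O drops in col 0, lands at row 3
Move 5: X drops in col 3, lands at row 3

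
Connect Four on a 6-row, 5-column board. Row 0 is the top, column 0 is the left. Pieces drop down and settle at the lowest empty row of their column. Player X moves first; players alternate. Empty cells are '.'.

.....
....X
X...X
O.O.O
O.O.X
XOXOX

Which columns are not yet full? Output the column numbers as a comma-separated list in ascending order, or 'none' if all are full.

col 0: top cell = '.' → open
col 1: top cell = '.' → open
col 2: top cell = '.' → open
col 3: top cell = '.' → open
col 4: top cell = '.' → open

Answer: 0,1,2,3,4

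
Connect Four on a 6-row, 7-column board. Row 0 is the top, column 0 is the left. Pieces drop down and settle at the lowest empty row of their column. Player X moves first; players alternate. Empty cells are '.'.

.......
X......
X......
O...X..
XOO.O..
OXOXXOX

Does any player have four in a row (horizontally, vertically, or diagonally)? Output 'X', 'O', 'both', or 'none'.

none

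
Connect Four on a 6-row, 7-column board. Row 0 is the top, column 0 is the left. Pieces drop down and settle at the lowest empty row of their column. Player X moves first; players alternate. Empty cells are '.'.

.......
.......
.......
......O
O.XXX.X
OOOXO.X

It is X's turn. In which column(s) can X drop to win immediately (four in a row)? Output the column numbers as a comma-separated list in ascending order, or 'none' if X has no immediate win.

Answer: 1

Derivation:
col 0: drop X → no win
col 1: drop X → WIN!
col 2: drop X → no win
col 3: drop X → no win
col 4: drop X → no win
col 5: drop X → no win
col 6: drop X → no win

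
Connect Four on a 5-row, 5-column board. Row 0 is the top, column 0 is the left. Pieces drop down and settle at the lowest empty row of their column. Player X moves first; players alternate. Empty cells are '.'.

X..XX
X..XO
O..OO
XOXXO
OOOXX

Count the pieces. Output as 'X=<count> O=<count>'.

X=10 O=9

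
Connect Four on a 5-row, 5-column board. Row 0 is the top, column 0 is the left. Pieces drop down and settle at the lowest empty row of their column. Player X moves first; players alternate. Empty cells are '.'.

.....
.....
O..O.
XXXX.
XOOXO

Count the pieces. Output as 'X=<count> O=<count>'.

X=6 O=5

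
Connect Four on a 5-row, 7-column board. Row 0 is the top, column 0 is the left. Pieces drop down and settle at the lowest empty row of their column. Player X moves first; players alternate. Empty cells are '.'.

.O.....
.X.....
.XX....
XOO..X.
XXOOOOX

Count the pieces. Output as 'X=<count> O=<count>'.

X=8 O=7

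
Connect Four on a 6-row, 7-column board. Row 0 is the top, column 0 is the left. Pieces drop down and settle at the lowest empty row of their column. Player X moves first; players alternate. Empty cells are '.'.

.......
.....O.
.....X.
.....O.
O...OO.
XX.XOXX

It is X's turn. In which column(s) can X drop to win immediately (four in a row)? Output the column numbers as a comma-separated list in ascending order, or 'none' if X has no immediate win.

col 0: drop X → no win
col 1: drop X → no win
col 2: drop X → WIN!
col 3: drop X → no win
col 4: drop X → no win
col 5: drop X → no win
col 6: drop X → no win

Answer: 2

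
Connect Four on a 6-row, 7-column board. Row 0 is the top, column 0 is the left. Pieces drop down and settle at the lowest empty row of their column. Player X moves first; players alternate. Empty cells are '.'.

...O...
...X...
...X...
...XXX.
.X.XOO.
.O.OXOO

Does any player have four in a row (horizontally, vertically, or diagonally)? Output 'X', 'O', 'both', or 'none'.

X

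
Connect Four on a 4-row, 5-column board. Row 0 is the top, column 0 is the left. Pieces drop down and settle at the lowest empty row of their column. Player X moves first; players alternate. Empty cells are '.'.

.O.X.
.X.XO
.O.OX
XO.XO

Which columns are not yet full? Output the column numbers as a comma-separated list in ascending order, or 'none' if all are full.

Answer: 0,2,4

Derivation:
col 0: top cell = '.' → open
col 1: top cell = 'O' → FULL
col 2: top cell = '.' → open
col 3: top cell = 'X' → FULL
col 4: top cell = '.' → open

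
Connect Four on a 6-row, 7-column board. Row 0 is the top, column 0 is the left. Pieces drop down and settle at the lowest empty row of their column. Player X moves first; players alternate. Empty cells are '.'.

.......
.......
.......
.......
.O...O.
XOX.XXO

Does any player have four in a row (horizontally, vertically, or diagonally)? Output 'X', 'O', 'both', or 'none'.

none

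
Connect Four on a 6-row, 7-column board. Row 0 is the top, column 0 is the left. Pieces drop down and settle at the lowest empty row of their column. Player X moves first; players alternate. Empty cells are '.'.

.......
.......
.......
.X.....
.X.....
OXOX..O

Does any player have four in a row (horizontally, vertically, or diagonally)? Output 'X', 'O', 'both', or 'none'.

none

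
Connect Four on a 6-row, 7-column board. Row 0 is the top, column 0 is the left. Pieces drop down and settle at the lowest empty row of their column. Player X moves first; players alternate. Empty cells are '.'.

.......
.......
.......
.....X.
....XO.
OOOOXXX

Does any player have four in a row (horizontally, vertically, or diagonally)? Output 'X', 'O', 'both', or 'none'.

O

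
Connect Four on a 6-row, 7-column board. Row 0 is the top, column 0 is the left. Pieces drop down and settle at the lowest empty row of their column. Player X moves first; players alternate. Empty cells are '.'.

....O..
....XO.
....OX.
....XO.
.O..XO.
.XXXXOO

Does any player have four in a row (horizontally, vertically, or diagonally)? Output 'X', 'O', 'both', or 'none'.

X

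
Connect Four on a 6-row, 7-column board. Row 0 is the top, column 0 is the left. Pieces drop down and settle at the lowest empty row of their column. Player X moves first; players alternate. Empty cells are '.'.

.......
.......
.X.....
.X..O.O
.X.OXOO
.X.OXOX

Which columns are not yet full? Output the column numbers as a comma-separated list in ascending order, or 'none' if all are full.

col 0: top cell = '.' → open
col 1: top cell = '.' → open
col 2: top cell = '.' → open
col 3: top cell = '.' → open
col 4: top cell = '.' → open
col 5: top cell = '.' → open
col 6: top cell = '.' → open

Answer: 0,1,2,3,4,5,6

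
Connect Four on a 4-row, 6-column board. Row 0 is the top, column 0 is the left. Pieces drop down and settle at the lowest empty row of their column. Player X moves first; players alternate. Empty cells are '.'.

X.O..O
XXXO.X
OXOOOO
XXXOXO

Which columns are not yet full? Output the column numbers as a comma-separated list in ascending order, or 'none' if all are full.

col 0: top cell = 'X' → FULL
col 1: top cell = '.' → open
col 2: top cell = 'O' → FULL
col 3: top cell = '.' → open
col 4: top cell = '.' → open
col 5: top cell = 'O' → FULL

Answer: 1,3,4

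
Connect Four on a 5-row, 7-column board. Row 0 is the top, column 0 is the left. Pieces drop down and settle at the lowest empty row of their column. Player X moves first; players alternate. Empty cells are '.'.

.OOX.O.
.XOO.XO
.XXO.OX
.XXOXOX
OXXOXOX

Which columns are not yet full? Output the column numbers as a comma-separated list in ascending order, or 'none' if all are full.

Answer: 0,4,6

Derivation:
col 0: top cell = '.' → open
col 1: top cell = 'O' → FULL
col 2: top cell = 'O' → FULL
col 3: top cell = 'X' → FULL
col 4: top cell = '.' → open
col 5: top cell = 'O' → FULL
col 6: top cell = '.' → open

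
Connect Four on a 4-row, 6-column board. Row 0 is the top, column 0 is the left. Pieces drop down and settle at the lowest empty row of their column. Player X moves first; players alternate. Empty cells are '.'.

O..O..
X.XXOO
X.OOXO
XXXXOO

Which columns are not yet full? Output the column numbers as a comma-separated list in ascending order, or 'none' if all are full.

col 0: top cell = 'O' → FULL
col 1: top cell = '.' → open
col 2: top cell = '.' → open
col 3: top cell = 'O' → FULL
col 4: top cell = '.' → open
col 5: top cell = '.' → open

Answer: 1,2,4,5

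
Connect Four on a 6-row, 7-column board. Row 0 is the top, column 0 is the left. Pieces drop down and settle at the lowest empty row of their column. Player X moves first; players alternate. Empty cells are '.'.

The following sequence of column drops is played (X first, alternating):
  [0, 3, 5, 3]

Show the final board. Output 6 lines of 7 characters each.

Move 1: X drops in col 0, lands at row 5
Move 2: O drops in col 3, lands at row 5
Move 3: X drops in col 5, lands at row 5
Move 4: O drops in col 3, lands at row 4

Answer: .......
.......
.......
.......
...O...
X..O.X.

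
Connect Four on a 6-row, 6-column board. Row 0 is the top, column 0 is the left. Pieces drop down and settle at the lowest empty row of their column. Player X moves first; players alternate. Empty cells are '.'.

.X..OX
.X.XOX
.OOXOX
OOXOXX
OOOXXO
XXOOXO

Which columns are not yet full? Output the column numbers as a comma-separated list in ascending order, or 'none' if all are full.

Answer: 0,2,3

Derivation:
col 0: top cell = '.' → open
col 1: top cell = 'X' → FULL
col 2: top cell = '.' → open
col 3: top cell = '.' → open
col 4: top cell = 'O' → FULL
col 5: top cell = 'X' → FULL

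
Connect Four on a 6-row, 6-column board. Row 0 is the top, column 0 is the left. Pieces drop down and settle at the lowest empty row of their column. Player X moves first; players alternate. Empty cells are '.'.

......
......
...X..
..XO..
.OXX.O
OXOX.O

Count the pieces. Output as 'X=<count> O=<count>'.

X=6 O=6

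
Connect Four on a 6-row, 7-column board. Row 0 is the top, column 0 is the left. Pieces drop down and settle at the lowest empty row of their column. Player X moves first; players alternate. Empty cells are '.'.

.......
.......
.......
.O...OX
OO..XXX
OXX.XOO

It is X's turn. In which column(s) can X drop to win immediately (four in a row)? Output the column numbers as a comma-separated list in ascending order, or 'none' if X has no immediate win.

Answer: 3

Derivation:
col 0: drop X → no win
col 1: drop X → no win
col 2: drop X → no win
col 3: drop X → WIN!
col 4: drop X → no win
col 5: drop X → no win
col 6: drop X → no win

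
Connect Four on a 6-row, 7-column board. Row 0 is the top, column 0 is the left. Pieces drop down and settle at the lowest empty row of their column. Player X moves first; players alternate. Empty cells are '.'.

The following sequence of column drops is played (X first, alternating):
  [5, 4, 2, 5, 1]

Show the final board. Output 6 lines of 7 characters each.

Answer: .......
.......
.......
.......
.....O.
.XX.OX.

Derivation:
Move 1: X drops in col 5, lands at row 5
Move 2: O drops in col 4, lands at row 5
Move 3: X drops in col 2, lands at row 5
Move 4: O drops in col 5, lands at row 4
Move 5: X drops in col 1, lands at row 5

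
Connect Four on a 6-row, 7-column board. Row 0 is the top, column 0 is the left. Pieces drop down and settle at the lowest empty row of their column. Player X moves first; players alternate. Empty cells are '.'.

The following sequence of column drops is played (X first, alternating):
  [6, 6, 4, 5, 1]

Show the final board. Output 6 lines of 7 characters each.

Move 1: X drops in col 6, lands at row 5
Move 2: O drops in col 6, lands at row 4
Move 3: X drops in col 4, lands at row 5
Move 4: O drops in col 5, lands at row 5
Move 5: X drops in col 1, lands at row 5

Answer: .......
.......
.......
.......
......O
.X..XOX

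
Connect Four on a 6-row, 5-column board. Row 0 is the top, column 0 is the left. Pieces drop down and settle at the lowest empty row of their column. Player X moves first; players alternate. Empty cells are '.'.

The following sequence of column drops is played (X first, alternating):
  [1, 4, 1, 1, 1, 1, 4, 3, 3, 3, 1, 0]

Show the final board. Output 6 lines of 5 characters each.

Move 1: X drops in col 1, lands at row 5
Move 2: O drops in col 4, lands at row 5
Move 3: X drops in col 1, lands at row 4
Move 4: O drops in col 1, lands at row 3
Move 5: X drops in col 1, lands at row 2
Move 6: O drops in col 1, lands at row 1
Move 7: X drops in col 4, lands at row 4
Move 8: O drops in col 3, lands at row 5
Move 9: X drops in col 3, lands at row 4
Move 10: O drops in col 3, lands at row 3
Move 11: X drops in col 1, lands at row 0
Move 12: O drops in col 0, lands at row 5

Answer: .X...
.O...
.X...
.O.O.
.X.XX
OX.OO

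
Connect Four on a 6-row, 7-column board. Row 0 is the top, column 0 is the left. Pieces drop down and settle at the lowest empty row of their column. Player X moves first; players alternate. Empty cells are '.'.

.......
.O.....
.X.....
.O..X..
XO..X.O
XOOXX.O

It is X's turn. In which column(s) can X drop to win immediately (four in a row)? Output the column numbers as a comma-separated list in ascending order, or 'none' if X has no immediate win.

col 0: drop X → no win
col 1: drop X → no win
col 2: drop X → no win
col 3: drop X → no win
col 4: drop X → WIN!
col 5: drop X → no win
col 6: drop X → no win

Answer: 4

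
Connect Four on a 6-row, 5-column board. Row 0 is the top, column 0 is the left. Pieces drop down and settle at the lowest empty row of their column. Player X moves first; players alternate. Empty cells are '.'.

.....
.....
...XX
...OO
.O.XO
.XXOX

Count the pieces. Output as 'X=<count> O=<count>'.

X=6 O=5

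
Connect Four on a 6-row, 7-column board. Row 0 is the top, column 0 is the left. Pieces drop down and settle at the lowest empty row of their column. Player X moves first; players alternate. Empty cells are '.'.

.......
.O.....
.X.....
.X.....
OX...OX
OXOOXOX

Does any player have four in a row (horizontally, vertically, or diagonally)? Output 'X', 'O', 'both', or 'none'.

X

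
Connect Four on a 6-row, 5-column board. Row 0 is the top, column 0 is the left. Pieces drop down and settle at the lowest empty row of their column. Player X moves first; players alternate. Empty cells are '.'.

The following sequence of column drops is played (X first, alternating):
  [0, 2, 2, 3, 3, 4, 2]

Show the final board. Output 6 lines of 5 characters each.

Answer: .....
.....
.....
..X..
..XX.
X.OOO

Derivation:
Move 1: X drops in col 0, lands at row 5
Move 2: O drops in col 2, lands at row 5
Move 3: X drops in col 2, lands at row 4
Move 4: O drops in col 3, lands at row 5
Move 5: X drops in col 3, lands at row 4
Move 6: O drops in col 4, lands at row 5
Move 7: X drops in col 2, lands at row 3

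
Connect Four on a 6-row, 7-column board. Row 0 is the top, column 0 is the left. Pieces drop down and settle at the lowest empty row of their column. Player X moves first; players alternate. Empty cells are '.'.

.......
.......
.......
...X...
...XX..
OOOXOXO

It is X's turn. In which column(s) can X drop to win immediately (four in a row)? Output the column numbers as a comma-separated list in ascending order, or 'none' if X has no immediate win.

Answer: 3

Derivation:
col 0: drop X → no win
col 1: drop X → no win
col 2: drop X → no win
col 3: drop X → WIN!
col 4: drop X → no win
col 5: drop X → no win
col 6: drop X → no win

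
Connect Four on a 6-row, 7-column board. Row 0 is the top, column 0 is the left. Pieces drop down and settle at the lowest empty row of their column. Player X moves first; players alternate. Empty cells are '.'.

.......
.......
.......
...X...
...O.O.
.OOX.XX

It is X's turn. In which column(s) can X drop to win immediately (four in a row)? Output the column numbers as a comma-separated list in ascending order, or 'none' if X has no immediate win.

Answer: 4

Derivation:
col 0: drop X → no win
col 1: drop X → no win
col 2: drop X → no win
col 3: drop X → no win
col 4: drop X → WIN!
col 5: drop X → no win
col 6: drop X → no win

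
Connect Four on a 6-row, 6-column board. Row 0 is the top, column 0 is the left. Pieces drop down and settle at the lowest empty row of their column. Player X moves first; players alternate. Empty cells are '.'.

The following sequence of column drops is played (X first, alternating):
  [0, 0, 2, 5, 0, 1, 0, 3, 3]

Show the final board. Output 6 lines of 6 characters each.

Move 1: X drops in col 0, lands at row 5
Move 2: O drops in col 0, lands at row 4
Move 3: X drops in col 2, lands at row 5
Move 4: O drops in col 5, lands at row 5
Move 5: X drops in col 0, lands at row 3
Move 6: O drops in col 1, lands at row 5
Move 7: X drops in col 0, lands at row 2
Move 8: O drops in col 3, lands at row 5
Move 9: X drops in col 3, lands at row 4

Answer: ......
......
X.....
X.....
O..X..
XOXO.O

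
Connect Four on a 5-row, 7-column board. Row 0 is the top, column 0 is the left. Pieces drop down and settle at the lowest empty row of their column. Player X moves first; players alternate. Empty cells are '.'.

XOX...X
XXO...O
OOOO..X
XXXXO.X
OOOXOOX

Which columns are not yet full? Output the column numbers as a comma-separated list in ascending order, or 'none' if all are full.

Answer: 3,4,5

Derivation:
col 0: top cell = 'X' → FULL
col 1: top cell = 'O' → FULL
col 2: top cell = 'X' → FULL
col 3: top cell = '.' → open
col 4: top cell = '.' → open
col 5: top cell = '.' → open
col 6: top cell = 'X' → FULL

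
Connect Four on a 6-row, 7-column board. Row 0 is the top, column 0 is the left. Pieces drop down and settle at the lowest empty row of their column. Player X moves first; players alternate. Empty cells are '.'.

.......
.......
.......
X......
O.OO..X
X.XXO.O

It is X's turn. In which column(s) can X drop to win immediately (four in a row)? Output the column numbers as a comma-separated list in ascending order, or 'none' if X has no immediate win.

col 0: drop X → no win
col 1: drop X → WIN!
col 2: drop X → no win
col 3: drop X → no win
col 4: drop X → no win
col 5: drop X → no win
col 6: drop X → no win

Answer: 1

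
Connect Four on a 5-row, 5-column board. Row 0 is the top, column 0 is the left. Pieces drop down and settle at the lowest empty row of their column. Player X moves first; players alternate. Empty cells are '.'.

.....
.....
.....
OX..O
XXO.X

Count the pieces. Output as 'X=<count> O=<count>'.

X=4 O=3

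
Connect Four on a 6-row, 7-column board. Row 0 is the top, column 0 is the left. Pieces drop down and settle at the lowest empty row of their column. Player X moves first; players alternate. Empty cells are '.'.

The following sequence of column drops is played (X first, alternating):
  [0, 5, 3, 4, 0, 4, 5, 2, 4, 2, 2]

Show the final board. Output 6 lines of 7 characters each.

Answer: .......
.......
.......
..X.X..
X.O.OX.
X.OXOO.

Derivation:
Move 1: X drops in col 0, lands at row 5
Move 2: O drops in col 5, lands at row 5
Move 3: X drops in col 3, lands at row 5
Move 4: O drops in col 4, lands at row 5
Move 5: X drops in col 0, lands at row 4
Move 6: O drops in col 4, lands at row 4
Move 7: X drops in col 5, lands at row 4
Move 8: O drops in col 2, lands at row 5
Move 9: X drops in col 4, lands at row 3
Move 10: O drops in col 2, lands at row 4
Move 11: X drops in col 2, lands at row 3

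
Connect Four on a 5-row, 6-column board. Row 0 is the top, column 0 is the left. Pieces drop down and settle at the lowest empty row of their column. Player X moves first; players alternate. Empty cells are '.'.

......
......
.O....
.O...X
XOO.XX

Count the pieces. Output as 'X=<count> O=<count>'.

X=4 O=4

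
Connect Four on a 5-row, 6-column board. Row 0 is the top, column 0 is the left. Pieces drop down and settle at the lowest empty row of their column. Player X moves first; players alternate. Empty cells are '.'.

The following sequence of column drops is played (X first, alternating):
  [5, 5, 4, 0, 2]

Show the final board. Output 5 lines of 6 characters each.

Move 1: X drops in col 5, lands at row 4
Move 2: O drops in col 5, lands at row 3
Move 3: X drops in col 4, lands at row 4
Move 4: O drops in col 0, lands at row 4
Move 5: X drops in col 2, lands at row 4

Answer: ......
......
......
.....O
O.X.XX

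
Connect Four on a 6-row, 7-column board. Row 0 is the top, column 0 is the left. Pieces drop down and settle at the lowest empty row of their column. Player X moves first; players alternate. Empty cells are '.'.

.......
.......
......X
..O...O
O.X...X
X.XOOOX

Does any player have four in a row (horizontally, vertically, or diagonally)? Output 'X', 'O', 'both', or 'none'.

none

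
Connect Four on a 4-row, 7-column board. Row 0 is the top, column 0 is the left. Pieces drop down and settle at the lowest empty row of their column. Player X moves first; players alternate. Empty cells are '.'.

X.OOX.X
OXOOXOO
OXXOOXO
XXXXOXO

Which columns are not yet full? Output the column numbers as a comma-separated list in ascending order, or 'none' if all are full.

col 0: top cell = 'X' → FULL
col 1: top cell = '.' → open
col 2: top cell = 'O' → FULL
col 3: top cell = 'O' → FULL
col 4: top cell = 'X' → FULL
col 5: top cell = '.' → open
col 6: top cell = 'X' → FULL

Answer: 1,5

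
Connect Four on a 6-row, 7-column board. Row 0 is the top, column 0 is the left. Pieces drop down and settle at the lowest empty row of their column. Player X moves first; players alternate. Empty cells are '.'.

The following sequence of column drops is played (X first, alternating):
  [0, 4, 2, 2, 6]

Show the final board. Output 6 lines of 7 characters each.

Answer: .......
.......
.......
.......
..O....
X.X.O.X

Derivation:
Move 1: X drops in col 0, lands at row 5
Move 2: O drops in col 4, lands at row 5
Move 3: X drops in col 2, lands at row 5
Move 4: O drops in col 2, lands at row 4
Move 5: X drops in col 6, lands at row 5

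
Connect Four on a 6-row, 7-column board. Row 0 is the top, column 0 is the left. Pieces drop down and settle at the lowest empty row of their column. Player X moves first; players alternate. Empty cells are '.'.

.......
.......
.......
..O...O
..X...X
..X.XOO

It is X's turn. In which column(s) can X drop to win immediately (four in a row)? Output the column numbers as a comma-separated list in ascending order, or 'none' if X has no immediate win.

Answer: none

Derivation:
col 0: drop X → no win
col 1: drop X → no win
col 2: drop X → no win
col 3: drop X → no win
col 4: drop X → no win
col 5: drop X → no win
col 6: drop X → no win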